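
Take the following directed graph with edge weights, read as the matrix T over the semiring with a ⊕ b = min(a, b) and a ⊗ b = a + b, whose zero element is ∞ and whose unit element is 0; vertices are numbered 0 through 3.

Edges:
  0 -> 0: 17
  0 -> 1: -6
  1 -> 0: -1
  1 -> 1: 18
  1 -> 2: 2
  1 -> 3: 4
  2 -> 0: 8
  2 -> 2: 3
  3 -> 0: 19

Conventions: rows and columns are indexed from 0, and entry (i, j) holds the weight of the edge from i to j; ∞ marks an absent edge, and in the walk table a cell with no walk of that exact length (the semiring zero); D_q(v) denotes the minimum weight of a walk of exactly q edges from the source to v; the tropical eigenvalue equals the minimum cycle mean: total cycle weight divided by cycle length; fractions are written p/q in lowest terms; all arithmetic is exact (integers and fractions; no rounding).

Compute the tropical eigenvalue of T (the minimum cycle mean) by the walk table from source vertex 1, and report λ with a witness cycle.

q=0: [∞, 0, ∞, ∞]
q=1: [-1, 18, 2, 4]
q=2: [10, -7, 5, 22]
q=3: [-8, 4, -5, -3]
q=4: [3, -14, -2, 8]
Optimal cycle mean attained by: cycle 0->1->0, total (-6) + (-1), length 2.
Answer: λ = -7/2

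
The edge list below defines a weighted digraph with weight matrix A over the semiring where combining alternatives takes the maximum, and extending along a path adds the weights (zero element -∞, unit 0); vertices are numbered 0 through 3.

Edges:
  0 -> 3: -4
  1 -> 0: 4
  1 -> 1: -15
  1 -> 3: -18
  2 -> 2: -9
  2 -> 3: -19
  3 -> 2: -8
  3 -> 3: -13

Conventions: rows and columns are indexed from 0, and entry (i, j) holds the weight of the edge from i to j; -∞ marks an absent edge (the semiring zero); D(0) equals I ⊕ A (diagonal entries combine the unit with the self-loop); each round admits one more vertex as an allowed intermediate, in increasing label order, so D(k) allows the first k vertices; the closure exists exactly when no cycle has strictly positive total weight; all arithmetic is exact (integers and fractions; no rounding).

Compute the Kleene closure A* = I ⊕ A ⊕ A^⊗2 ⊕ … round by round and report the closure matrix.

D(0):
  [0, -∞, -∞, -4]
  [4, 0, -∞, -18]
  [-∞, -∞, 0, -19]
  [-∞, -∞, -8, 0]
D(1):
  [0, -∞, -∞, -4]
  [4, 0, -∞, 0]
  [-∞, -∞, 0, -19]
  [-∞, -∞, -8, 0]
D(2):
  [0, -∞, -∞, -4]
  [4, 0, -∞, 0]
  [-∞, -∞, 0, -19]
  [-∞, -∞, -8, 0]
D(3):
  [0, -∞, -∞, -4]
  [4, 0, -∞, 0]
  [-∞, -∞, 0, -19]
  [-∞, -∞, -8, 0]
D(4):
  [0, -∞, -12, -4]
  [4, 0, -8, 0]
  [-∞, -∞, 0, -19]
  [-∞, -∞, -8, 0]
Answer: A* = [[0, -∞, -12, -4], [4, 0, -8, 0], [-∞, -∞, 0, -19], [-∞, -∞, -8, 0]]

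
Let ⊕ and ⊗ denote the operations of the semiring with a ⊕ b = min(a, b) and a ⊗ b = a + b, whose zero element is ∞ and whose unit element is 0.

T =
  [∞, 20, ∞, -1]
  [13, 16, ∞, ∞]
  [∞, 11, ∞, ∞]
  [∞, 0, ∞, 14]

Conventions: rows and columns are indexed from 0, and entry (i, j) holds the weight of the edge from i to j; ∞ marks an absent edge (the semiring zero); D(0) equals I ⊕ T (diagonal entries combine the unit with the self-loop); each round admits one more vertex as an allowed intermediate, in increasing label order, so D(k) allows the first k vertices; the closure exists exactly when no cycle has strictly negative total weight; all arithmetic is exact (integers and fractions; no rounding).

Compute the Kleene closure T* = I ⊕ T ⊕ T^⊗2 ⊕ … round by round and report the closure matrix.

D(0):
  [0, 20, ∞, -1]
  [13, 0, ∞, ∞]
  [∞, 11, 0, ∞]
  [∞, 0, ∞, 0]
D(1):
  [0, 20, ∞, -1]
  [13, 0, ∞, 12]
  [∞, 11, 0, ∞]
  [∞, 0, ∞, 0]
D(2):
  [0, 20, ∞, -1]
  [13, 0, ∞, 12]
  [24, 11, 0, 23]
  [13, 0, ∞, 0]
D(3):
  [0, 20, ∞, -1]
  [13, 0, ∞, 12]
  [24, 11, 0, 23]
  [13, 0, ∞, 0]
D(4):
  [0, -1, ∞, -1]
  [13, 0, ∞, 12]
  [24, 11, 0, 23]
  [13, 0, ∞, 0]
Answer: T* = [[0, -1, ∞, -1], [13, 0, ∞, 12], [24, 11, 0, 23], [13, 0, ∞, 0]]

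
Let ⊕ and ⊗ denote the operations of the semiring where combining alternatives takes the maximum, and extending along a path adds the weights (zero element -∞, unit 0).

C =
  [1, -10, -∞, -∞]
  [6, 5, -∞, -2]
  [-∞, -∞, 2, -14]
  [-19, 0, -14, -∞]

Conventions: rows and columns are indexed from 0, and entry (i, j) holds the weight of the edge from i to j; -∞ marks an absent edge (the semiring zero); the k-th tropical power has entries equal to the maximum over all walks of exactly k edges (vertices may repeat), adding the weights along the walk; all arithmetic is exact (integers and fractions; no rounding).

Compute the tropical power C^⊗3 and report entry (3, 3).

C^⊗2:
  [2, -5, -∞, -12]
  [11, 10, -16, 3]
  [-33, -14, 4, -12]
  [6, 5, -12, -2]
C^⊗3:
  [3, 0, -26, -7]
  [16, 15, -11, 8]
  [-8, -9, 6, -10]
  [11, 10, -10, 3]
Key observation: the optimum is the walk 3->1->1->3, with weight 0 + 5 + (-2) = 3.
Optimal value attained by: walk 3->1->1->3.
Answer: (C^⊗3)[3][3] = 3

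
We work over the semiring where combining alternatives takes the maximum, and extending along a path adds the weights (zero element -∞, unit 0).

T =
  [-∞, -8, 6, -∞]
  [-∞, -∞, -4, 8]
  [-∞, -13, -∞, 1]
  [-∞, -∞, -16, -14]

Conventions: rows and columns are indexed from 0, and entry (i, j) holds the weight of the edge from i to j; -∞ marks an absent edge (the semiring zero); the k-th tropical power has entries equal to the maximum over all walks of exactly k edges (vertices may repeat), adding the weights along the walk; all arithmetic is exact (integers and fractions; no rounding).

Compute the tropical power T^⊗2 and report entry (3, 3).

T^⊗2:
  [-∞, -7, -12, 7]
  [-∞, -17, -8, -3]
  [-∞, -∞, -15, -5]
  [-∞, -29, -30, -15]
Key observation: the optimum is the walk 3->2->3, with weight (-16) + 1 = -15.
Optimal value attained by: walk 3->2->3.
Answer: (T^⊗2)[3][3] = -15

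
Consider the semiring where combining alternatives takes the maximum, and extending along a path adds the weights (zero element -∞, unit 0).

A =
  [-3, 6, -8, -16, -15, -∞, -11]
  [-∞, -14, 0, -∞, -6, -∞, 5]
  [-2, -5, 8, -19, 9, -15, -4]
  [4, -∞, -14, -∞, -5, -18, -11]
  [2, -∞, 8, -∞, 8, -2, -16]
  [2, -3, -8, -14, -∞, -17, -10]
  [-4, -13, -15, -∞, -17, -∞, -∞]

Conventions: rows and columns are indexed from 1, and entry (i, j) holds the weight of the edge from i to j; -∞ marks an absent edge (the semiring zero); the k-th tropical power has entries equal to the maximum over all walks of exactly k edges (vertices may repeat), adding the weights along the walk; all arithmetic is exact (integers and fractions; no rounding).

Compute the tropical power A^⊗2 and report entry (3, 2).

A^⊗2:
  [-6, 3, 6, -19, 1, -17, 11]
  [1, -5, 8, -19, 9, -8, -4]
  [11, 4, 17, -11, 17, 7, 4]
  [1, 10, 3, -12, 3, -7, -7]
  [10, 8, 16, -11, 17, 6, 4]
  [-1, 8, 0, -14, 1, -23, 2]
  [-7, 2, -7, -20, -6, -19, -8]
Key observation: the optimum is the walk 3->1->2, with weight (-2) + 6 = 4.
Optimal value attained by: walk 3->1->2.
Answer: (A^⊗2)[3][2] = 4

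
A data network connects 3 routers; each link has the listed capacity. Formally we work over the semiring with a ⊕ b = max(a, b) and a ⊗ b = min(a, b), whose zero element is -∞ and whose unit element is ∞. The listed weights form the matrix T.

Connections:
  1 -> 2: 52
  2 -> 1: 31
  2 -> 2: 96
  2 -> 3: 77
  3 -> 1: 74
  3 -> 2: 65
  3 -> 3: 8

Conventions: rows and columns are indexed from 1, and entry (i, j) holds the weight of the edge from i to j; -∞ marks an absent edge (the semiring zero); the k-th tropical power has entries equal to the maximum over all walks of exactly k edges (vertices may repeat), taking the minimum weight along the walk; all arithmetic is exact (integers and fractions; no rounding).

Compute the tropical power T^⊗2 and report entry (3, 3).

T^⊗2:
  [31, 52, 52]
  [74, 96, 77]
  [31, 65, 65]
Key observation: the optimum is the walk 3->2->3, with weight 65 min 77 = 65.
Optimal value attained by: walk 3->2->3.
Answer: (T^⊗2)[3][3] = 65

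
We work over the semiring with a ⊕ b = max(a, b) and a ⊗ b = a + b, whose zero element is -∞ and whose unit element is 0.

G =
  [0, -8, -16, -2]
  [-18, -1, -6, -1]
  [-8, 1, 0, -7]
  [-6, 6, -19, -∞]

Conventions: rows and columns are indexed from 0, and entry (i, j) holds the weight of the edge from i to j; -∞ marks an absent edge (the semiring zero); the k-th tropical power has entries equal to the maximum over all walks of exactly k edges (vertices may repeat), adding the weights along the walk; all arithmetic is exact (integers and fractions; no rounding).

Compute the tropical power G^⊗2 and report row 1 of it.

G^⊗2:
  [0, 4, -14, -2]
  [-7, 5, -6, -2]
  [-8, 1, 0, 0]
  [-6, 5, 0, 5]
Answer: row 1 of G^⊗2 = [-7, 5, -6, -2]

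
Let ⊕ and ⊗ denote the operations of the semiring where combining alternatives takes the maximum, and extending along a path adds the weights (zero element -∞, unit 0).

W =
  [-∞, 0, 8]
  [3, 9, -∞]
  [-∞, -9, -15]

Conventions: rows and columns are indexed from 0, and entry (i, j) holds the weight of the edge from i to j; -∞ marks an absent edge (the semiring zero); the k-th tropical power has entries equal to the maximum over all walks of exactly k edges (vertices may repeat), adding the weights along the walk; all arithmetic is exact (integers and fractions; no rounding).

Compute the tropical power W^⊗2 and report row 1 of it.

W^⊗2:
  [3, 9, -7]
  [12, 18, 11]
  [-6, 0, -30]
Answer: row 1 of W^⊗2 = [12, 18, 11]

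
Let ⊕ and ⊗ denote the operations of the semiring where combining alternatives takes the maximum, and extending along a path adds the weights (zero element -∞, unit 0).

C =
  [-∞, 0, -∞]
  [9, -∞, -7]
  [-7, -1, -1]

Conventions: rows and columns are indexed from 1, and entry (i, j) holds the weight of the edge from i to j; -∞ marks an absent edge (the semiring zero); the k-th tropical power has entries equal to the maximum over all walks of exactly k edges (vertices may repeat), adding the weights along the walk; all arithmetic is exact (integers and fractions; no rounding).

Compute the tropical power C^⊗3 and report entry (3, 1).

C^⊗2:
  [9, -∞, -7]
  [-14, 9, -8]
  [8, -2, -2]
C^⊗3:
  [-14, 9, -8]
  [18, -9, 2]
  [7, 8, -3]
Key observation: the optimum is the walk 3->3->2->1, with weight (-1) + (-1) + 9 = 7.
Optimal value attained by: walk 3->3->2->1.
Answer: (C^⊗3)[3][1] = 7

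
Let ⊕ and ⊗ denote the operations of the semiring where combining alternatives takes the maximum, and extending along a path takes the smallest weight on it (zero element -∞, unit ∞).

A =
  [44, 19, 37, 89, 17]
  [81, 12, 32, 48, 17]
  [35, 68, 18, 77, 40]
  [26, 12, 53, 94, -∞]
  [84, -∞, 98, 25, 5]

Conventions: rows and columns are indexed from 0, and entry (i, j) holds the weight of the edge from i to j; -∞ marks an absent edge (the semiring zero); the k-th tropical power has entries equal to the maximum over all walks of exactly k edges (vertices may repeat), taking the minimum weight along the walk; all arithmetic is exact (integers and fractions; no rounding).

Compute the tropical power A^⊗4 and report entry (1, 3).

A^⊗2:
  [44, 37, 53, 89, 37]
  [44, 32, 48, 81, 32]
  [68, 19, 53, 77, 18]
  [35, 53, 53, 94, 40]
  [44, 68, 37, 84, 40]
A^⊗3:
  [44, 53, 53, 89, 40]
  [44, 48, 53, 81, 40]
  [44, 53, 53, 77, 40]
  [53, 53, 53, 94, 40]
  [68, 37, 53, 84, 37]
A^⊗4:
  [53, 53, 53, 89, 40]
  [48, 53, 53, 81, 40]
  [53, 53, 53, 77, 40]
  [53, 53, 53, 94, 40]
  [44, 53, 53, 84, 40]
Key observation: the optimum is the walk 1->0->3->3->3, with weight 81 min 89 min 94 min 94 = 81.
Optimal value attained by: walk 1->0->3->3->3.
Answer: (A^⊗4)[1][3] = 81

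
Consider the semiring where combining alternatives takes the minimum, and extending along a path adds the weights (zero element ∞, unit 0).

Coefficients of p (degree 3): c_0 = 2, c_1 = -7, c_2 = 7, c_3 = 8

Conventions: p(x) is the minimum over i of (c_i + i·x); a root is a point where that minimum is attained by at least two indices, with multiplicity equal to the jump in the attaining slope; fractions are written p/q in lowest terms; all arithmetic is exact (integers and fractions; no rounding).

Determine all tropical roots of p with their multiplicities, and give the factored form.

hull edge (i=0, c=2) to (i=1, c=-7): slope -9, span 1
hull edge (i=1, c=-7) to (i=3, c=8): slope 15/2, span 2
Factored form: p(x) = 8 ⊗ (x ⊕ (-15/2)) ⊗ (x ⊕ (-15/2)) ⊗ (x ⊕ 9)
Answer: roots = -15/2 (mult 2), 9 (mult 1)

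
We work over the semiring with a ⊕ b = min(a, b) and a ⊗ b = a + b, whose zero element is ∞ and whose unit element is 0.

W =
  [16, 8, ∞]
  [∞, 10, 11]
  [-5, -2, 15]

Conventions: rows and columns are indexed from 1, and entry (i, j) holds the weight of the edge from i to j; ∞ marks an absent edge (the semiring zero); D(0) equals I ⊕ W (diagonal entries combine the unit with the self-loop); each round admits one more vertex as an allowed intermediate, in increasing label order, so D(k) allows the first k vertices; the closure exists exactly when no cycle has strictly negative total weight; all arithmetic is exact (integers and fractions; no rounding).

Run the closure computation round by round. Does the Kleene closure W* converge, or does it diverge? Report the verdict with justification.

D(0):
  [0, 8, ∞]
  [∞, 0, 11]
  [-5, -2, 0]
D(1):
  [0, 8, ∞]
  [∞, 0, 11]
  [-5, -2, 0]
D(2):
  [0, 8, 19]
  [∞, 0, 11]
  [-5, -2, 0]
D(3):
  [0, 8, 19]
  [6, 0, 11]
  [-5, -2, 0]
Key observation: every diagonal entry stays at the unit through all rounds, so no improving cycle exists.
Answer: CONVERGES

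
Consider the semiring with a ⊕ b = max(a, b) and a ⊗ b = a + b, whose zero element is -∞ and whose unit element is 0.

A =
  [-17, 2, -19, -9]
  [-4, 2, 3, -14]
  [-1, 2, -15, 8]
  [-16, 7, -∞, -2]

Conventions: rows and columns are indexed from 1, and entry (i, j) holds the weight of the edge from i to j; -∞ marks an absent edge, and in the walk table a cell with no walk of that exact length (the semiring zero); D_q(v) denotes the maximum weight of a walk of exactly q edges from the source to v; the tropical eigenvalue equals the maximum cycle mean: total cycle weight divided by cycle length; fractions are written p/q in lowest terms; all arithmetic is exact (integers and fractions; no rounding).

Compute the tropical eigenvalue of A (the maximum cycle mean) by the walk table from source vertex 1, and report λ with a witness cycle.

q=0: [0, -∞, -∞, -∞]
q=1: [-17, 2, -19, -9]
q=2: [-2, 4, 5, -11]
q=3: [4, 7, 7, 13]
q=4: [6, 20, 10, 15]
Optimal cycle mean attained by: cycle 2->3->4->2, total 3 + 8 + 7, length 3.
Answer: λ = 6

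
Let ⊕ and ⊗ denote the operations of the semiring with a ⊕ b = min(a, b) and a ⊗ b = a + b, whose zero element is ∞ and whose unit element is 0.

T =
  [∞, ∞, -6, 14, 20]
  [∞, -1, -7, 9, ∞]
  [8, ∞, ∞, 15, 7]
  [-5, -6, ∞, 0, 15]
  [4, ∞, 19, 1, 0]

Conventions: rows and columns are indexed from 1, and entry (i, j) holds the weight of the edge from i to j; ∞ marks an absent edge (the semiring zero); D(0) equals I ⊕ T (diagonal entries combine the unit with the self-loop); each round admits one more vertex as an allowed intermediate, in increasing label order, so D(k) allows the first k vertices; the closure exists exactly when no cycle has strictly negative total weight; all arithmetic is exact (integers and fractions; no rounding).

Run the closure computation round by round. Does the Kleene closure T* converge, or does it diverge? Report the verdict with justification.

Detection: at round 0, diagonal entry (2, 2) turns strictly negative.
Key observation: the cycle 2->2 has total weight (-1), which is strictly negative.
Answer: DIVERGES — negative cycle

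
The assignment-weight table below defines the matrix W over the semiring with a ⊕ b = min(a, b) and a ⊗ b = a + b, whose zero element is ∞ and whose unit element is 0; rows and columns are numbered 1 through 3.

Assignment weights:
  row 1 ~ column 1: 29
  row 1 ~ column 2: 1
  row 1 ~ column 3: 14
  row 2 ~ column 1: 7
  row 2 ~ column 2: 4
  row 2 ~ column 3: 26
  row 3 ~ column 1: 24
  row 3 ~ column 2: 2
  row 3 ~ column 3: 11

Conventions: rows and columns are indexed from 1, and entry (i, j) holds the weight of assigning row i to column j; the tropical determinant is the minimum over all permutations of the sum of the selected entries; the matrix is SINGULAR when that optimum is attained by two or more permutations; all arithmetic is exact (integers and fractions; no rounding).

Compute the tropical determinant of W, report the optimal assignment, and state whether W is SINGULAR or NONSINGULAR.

σ = (1, 2, 3): 29 + 4 + 11 = 44
σ = (1, 3, 2): 29 + 26 + 2 = 57
σ = (2, 1, 3): 1 + 7 + 11 = 19
σ = (2, 3, 1): 1 + 26 + 24 = 51
σ = (3, 1, 2): 14 + 7 + 2 = 23
σ = (3, 2, 1): 14 + 4 + 24 = 42
Optimal value attained by: σ = (2, 1, 3).
Answer: det⊕(W) = 19; verdict: NONSINGULAR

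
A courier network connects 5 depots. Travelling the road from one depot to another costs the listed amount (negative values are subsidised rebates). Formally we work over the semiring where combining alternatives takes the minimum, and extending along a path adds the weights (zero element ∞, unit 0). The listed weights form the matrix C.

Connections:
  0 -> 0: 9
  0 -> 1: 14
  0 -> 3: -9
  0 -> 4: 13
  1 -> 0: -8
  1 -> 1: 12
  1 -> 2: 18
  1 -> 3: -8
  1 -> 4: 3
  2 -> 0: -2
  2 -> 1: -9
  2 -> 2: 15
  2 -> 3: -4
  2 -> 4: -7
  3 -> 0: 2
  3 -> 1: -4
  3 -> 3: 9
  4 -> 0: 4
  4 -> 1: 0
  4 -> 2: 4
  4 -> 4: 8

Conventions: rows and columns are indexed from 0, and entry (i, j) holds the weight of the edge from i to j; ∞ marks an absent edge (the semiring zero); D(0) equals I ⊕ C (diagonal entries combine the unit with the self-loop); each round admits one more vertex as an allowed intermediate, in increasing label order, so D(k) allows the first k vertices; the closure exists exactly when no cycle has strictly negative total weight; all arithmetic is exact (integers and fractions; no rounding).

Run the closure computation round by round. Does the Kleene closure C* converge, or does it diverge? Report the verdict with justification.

D(0):
  [0, 14, ∞, -9, 13]
  [-8, 0, 18, -8, 3]
  [-2, -9, 0, -4, -7]
  [2, -4, ∞, 0, ∞]
  [4, 0, 4, ∞, 0]
Detection: at round 1, diagonal entry (3, 3) turns strictly negative.
Key observation: the cycle 3->0->3 has total weight 2 + (-9), which is strictly negative.
Answer: DIVERGES — negative cycle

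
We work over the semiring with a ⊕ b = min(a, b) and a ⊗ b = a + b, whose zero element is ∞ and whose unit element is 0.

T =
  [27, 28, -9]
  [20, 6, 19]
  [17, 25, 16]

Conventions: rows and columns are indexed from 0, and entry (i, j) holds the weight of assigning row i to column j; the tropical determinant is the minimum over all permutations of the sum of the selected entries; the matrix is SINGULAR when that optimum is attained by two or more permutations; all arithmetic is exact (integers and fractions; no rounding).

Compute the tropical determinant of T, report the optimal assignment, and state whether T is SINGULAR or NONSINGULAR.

σ = (0, 1, 2): 27 + 6 + 16 = 49
σ = (0, 2, 1): 27 + 19 + 25 = 71
σ = (1, 0, 2): 28 + 20 + 16 = 64
σ = (1, 2, 0): 28 + 19 + 17 = 64
σ = (2, 0, 1): (-9) + 20 + 25 = 36
σ = (2, 1, 0): (-9) + 6 + 17 = 14
Optimal value attained by: σ = (2, 1, 0).
Answer: det⊕(T) = 14; verdict: NONSINGULAR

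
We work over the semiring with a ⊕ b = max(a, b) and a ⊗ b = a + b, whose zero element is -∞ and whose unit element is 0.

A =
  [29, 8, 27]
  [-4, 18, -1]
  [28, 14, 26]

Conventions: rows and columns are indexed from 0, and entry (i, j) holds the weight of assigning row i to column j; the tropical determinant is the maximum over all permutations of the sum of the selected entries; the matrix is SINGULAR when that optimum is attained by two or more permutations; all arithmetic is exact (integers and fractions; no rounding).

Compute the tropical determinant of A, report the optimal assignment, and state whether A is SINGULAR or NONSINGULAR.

σ = (0, 1, 2): 29 + 18 + 26 = 73
σ = (0, 2, 1): 29 + (-1) + 14 = 42
σ = (1, 0, 2): 8 + (-4) + 26 = 30
σ = (1, 2, 0): 8 + (-1) + 28 = 35
σ = (2, 0, 1): 27 + (-4) + 14 = 37
σ = (2, 1, 0): 27 + 18 + 28 = 73
Optimal value attained by: σ = (0, 1, 2).
Answer: det⊕(A) = 73; verdict: SINGULAR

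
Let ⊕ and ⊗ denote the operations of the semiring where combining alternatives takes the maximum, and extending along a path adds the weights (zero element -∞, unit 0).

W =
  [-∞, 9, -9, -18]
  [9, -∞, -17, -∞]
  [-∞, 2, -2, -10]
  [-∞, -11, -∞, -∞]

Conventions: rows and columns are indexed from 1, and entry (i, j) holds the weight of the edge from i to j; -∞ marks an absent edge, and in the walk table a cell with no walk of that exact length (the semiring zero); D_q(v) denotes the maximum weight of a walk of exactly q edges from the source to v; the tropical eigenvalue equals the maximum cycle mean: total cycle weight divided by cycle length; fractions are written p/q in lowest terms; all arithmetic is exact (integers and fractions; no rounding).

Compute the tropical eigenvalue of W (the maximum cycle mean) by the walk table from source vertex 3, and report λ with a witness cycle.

q=0: [-∞, -∞, 0, -∞]
q=1: [-∞, 2, -2, -10]
q=2: [11, 0, -4, -12]
q=3: [9, 20, 2, -7]
q=4: [29, 18, 3, -8]
Optimal cycle mean attained by: cycle 1->2->1, total 9 + 9, length 2.
Answer: λ = 9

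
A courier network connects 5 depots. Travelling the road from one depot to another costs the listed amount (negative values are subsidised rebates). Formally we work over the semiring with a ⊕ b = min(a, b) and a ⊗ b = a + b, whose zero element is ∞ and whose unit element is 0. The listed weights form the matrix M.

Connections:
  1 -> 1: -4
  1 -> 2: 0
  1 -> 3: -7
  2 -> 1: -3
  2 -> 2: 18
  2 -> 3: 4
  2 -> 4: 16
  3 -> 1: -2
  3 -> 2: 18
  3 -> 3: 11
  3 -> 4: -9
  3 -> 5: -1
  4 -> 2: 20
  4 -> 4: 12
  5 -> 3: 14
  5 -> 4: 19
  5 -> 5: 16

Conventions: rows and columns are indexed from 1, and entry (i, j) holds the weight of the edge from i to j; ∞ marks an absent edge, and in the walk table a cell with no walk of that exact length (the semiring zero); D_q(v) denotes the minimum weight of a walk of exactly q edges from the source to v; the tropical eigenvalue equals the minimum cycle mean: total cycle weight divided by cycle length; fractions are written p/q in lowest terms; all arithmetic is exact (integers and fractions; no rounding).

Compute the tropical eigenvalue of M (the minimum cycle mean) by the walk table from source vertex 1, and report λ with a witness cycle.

q=0: [0, ∞, ∞, ∞, ∞]
q=1: [-4, 0, -7, ∞, ∞]
q=2: [-9, -4, -11, -16, -8]
q=3: [-13, -9, -16, -20, -12]
q=4: [-18, -13, -20, -25, -17]
q=5: [-22, -18, -25, -29, -21]
Optimal cycle mean attained by: cycle 1->3->1, total (-7) + (-2), length 2.
Answer: λ = -9/2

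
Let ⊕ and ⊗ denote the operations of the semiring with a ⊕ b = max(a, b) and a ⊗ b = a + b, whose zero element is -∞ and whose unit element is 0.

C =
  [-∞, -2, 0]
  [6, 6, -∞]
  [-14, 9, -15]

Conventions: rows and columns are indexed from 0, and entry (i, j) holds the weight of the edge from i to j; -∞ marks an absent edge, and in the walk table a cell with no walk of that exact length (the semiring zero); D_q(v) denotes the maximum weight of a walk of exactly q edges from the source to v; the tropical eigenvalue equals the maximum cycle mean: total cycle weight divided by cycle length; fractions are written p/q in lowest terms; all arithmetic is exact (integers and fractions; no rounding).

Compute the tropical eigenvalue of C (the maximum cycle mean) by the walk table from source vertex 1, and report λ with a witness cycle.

q=0: [-∞, 0, -∞]
q=1: [6, 6, -∞]
q=2: [12, 12, 6]
q=3: [18, 18, 12]
Optimal cycle mean attained by: cycle 1->1, total 6, length 1.
Answer: λ = 6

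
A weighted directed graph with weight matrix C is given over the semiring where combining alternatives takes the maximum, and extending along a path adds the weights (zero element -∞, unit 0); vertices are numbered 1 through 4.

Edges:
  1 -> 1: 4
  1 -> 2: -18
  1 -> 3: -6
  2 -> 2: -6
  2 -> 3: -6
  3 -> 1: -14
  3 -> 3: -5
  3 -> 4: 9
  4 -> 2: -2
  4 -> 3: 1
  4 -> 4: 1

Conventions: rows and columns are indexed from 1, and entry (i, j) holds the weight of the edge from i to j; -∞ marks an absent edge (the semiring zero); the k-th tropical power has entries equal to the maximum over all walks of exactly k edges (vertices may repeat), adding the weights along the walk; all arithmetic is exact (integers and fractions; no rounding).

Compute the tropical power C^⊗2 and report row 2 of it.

C^⊗2:
  [8, -14, -2, 3]
  [-20, -12, -11, 3]
  [-10, 7, 10, 10]
  [-13, -1, 2, 10]
Answer: row 2 of C^⊗2 = [-20, -12, -11, 3]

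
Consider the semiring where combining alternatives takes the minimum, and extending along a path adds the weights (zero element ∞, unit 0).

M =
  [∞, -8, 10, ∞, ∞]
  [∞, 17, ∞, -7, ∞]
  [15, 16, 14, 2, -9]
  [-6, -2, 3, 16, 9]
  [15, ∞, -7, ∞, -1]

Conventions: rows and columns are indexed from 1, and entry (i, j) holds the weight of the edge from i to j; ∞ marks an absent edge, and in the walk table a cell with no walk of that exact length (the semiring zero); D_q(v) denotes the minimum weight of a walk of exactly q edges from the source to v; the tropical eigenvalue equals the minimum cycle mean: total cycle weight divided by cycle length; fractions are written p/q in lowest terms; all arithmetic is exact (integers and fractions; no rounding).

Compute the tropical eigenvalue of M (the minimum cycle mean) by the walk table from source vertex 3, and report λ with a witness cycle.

q=0: [∞, ∞, 0, ∞, ∞]
q=1: [15, 16, 14, 2, -9]
q=2: [-4, 0, -16, 9, -10]
q=3: [-1, -12, -17, -14, -25]
q=4: [-20, -16, -32, -19, -26]
q=5: [-25, -28, -33, -30, -41]
Optimal cycle mean attained by: cycle 3->5->3, total (-9) + (-7), length 2.
Answer: λ = -8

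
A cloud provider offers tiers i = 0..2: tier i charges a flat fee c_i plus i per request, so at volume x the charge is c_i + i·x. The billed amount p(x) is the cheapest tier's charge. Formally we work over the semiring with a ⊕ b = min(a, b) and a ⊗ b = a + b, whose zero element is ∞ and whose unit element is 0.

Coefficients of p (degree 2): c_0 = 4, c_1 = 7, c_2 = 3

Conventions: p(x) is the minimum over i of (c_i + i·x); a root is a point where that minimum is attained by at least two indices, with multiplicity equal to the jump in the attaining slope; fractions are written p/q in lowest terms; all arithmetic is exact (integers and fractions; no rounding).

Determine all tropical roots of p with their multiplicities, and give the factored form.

hull edge (i=0, c=4) to (i=2, c=3): slope -1/2, span 2
Factored form: p(x) = 3 ⊗ (x ⊕ 1/2) ⊗ (x ⊕ 1/2)
Answer: roots = 1/2 (mult 2)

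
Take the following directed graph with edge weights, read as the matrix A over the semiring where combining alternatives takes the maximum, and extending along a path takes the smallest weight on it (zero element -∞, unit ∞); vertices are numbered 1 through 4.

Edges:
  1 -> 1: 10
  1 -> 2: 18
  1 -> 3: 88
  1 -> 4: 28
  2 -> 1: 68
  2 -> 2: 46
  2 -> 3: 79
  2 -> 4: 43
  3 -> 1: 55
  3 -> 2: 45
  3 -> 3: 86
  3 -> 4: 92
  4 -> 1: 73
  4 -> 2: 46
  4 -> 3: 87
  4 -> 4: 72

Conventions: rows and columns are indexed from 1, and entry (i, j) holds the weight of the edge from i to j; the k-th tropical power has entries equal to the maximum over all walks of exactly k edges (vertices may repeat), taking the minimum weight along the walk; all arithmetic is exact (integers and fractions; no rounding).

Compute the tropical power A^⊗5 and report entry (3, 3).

A^⊗2:
  [55, 45, 86, 88]
  [55, 46, 79, 79]
  [73, 46, 87, 86]
  [72, 46, 86, 87]
A^⊗3:
  [73, 46, 87, 86]
  [73, 46, 79, 79]
  [73, 46, 86, 87]
  [73, 46, 87, 86]
A^⊗4:
  [73, 46, 86, 87]
  [73, 46, 79, 79]
  [73, 46, 87, 86]
  [73, 46, 86, 87]
A^⊗5:
  [73, 46, 87, 86]
  [73, 46, 79, 79]
  [73, 46, 86, 87]
  [73, 46, 87, 86]
Key observation: the optimum is the walk 3->3->4->3->4->3, with weight 86 min 92 min 87 min 92 min 87 = 86.
Optimal value attained by: walk 3->3->4->3->4->3.
Answer: (A^⊗5)[3][3] = 86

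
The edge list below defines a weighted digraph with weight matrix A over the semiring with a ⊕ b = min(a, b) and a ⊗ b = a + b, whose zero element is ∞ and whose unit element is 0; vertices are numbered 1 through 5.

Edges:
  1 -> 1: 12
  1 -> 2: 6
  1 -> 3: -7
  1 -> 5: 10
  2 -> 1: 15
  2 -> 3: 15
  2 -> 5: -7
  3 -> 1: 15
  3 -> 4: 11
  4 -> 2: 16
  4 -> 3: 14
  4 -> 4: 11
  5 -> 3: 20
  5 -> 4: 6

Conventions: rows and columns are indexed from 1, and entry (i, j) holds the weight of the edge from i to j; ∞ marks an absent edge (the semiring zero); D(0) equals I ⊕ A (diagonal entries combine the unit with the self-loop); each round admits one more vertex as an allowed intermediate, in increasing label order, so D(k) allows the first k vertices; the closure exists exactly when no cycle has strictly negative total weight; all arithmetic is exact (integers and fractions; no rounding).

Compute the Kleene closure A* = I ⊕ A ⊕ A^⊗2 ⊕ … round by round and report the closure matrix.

D(0):
  [0, 6, -7, ∞, 10]
  [15, 0, 15, ∞, -7]
  [15, ∞, 0, 11, ∞]
  [∞, 16, 14, 0, ∞]
  [∞, ∞, 20, 6, 0]
D(1):
  [0, 6, -7, ∞, 10]
  [15, 0, 8, ∞, -7]
  [15, 21, 0, 11, 25]
  [∞, 16, 14, 0, ∞]
  [∞, ∞, 20, 6, 0]
D(2):
  [0, 6, -7, ∞, -1]
  [15, 0, 8, ∞, -7]
  [15, 21, 0, 11, 14]
  [31, 16, 14, 0, 9]
  [∞, ∞, 20, 6, 0]
D(3):
  [0, 6, -7, 4, -1]
  [15, 0, 8, 19, -7]
  [15, 21, 0, 11, 14]
  [29, 16, 14, 0, 9]
  [35, 41, 20, 6, 0]
D(4):
  [0, 6, -7, 4, -1]
  [15, 0, 8, 19, -7]
  [15, 21, 0, 11, 14]
  [29, 16, 14, 0, 9]
  [35, 22, 20, 6, 0]
D(5):
  [0, 6, -7, 4, -1]
  [15, 0, 8, -1, -7]
  [15, 21, 0, 11, 14]
  [29, 16, 14, 0, 9]
  [35, 22, 20, 6, 0]
Answer: A* = [[0, 6, -7, 4, -1], [15, 0, 8, -1, -7], [15, 21, 0, 11, 14], [29, 16, 14, 0, 9], [35, 22, 20, 6, 0]]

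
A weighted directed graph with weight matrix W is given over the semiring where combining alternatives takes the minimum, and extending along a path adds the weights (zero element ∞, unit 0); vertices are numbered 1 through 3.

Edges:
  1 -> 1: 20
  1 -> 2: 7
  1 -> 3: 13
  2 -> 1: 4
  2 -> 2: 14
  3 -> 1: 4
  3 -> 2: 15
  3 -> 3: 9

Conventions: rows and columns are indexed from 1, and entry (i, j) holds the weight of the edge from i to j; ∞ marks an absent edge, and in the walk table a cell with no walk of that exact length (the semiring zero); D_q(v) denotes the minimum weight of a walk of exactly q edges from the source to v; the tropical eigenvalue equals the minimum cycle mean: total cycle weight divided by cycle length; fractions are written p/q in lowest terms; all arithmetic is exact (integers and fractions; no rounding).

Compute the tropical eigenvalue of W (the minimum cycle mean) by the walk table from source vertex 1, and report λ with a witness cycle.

q=0: [0, ∞, ∞]
q=1: [20, 7, 13]
q=2: [11, 21, 22]
q=3: [25, 18, 24]
Optimal cycle mean attained by: cycle 1->2->1, total 7 + 4, length 2.
Answer: λ = 11/2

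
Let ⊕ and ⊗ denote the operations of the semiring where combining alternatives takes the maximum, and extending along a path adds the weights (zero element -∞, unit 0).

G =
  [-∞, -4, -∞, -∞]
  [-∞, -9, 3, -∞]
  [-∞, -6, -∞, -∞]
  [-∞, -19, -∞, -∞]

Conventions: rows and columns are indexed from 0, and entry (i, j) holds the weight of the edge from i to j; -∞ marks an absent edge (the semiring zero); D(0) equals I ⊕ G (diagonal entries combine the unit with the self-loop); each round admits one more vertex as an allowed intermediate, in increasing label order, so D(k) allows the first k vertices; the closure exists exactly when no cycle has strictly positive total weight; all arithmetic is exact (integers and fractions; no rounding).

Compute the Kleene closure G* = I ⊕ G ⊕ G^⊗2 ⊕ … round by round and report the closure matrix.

D(0):
  [0, -4, -∞, -∞]
  [-∞, 0, 3, -∞]
  [-∞, -6, 0, -∞]
  [-∞, -19, -∞, 0]
D(1):
  [0, -4, -∞, -∞]
  [-∞, 0, 3, -∞]
  [-∞, -6, 0, -∞]
  [-∞, -19, -∞, 0]
D(2):
  [0, -4, -1, -∞]
  [-∞, 0, 3, -∞]
  [-∞, -6, 0, -∞]
  [-∞, -19, -16, 0]
D(3):
  [0, -4, -1, -∞]
  [-∞, 0, 3, -∞]
  [-∞, -6, 0, -∞]
  [-∞, -19, -16, 0]
D(4):
  [0, -4, -1, -∞]
  [-∞, 0, 3, -∞]
  [-∞, -6, 0, -∞]
  [-∞, -19, -16, 0]
Answer: G* = [[0, -4, -1, -∞], [-∞, 0, 3, -∞], [-∞, -6, 0, -∞], [-∞, -19, -16, 0]]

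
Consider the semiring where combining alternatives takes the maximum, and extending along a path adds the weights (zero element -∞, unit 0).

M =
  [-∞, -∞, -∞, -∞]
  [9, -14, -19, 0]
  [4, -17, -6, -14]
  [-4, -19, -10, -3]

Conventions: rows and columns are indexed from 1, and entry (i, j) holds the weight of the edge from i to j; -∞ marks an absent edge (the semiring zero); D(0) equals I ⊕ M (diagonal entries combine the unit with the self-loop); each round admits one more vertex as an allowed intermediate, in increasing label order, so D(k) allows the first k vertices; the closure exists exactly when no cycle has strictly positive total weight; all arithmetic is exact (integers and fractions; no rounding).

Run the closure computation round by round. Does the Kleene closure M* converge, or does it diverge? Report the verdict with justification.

D(0):
  [0, -∞, -∞, -∞]
  [9, 0, -19, 0]
  [4, -17, 0, -14]
  [-4, -19, -10, 0]
D(1):
  [0, -∞, -∞, -∞]
  [9, 0, -19, 0]
  [4, -17, 0, -14]
  [-4, -19, -10, 0]
D(2):
  [0, -∞, -∞, -∞]
  [9, 0, -19, 0]
  [4, -17, 0, -14]
  [-4, -19, -10, 0]
D(3):
  [0, -∞, -∞, -∞]
  [9, 0, -19, 0]
  [4, -17, 0, -14]
  [-4, -19, -10, 0]
D(4):
  [0, -∞, -∞, -∞]
  [9, 0, -10, 0]
  [4, -17, 0, -14]
  [-4, -19, -10, 0]
Key observation: every diagonal entry stays at the unit through all rounds, so no improving cycle exists.
Answer: CONVERGES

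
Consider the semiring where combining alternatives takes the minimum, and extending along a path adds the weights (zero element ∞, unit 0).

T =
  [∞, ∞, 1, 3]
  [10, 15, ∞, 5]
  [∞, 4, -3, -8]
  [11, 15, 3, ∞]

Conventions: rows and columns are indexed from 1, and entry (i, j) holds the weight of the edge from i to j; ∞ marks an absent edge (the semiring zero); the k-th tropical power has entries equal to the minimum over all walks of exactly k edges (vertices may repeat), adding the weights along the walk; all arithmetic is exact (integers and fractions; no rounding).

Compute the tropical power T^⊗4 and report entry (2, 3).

T^⊗2:
  [14, 5, -2, -7]
  [16, 20, 8, 13]
  [3, 1, -6, -11]
  [25, 7, 0, -5]
T^⊗3:
  [4, 2, -5, -10]
  [24, 12, 5, 0]
  [0, -2, -9, -14]
  [6, 4, -3, -8]
T^⊗4:
  [1, -1, -8, -13]
  [11, 9, 2, -3]
  [-3, -5, -12, -17]
  [3, 1, -6, -11]
Key observation: the optimum is the walk 2->4->3->3->3, with weight 5 + 3 + (-3) + (-3) = 2.
Optimal value attained by: walk 2->4->3->3->3.
Answer: (T^⊗4)[2][3] = 2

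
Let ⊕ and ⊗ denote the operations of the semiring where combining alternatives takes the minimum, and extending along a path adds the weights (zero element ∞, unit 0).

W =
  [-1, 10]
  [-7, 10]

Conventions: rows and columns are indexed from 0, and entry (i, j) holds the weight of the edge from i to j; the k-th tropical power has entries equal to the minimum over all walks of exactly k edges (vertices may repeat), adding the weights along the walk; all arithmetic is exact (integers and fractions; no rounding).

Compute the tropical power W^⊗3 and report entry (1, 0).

W^⊗2:
  [-2, 9]
  [-8, 3]
W^⊗3:
  [-3, 8]
  [-9, 2]
Key observation: the optimum is the walk 1->0->0->0, with weight (-7) + (-1) + (-1) = -9.
Optimal value attained by: walk 1->0->0->0.
Answer: (W^⊗3)[1][0] = -9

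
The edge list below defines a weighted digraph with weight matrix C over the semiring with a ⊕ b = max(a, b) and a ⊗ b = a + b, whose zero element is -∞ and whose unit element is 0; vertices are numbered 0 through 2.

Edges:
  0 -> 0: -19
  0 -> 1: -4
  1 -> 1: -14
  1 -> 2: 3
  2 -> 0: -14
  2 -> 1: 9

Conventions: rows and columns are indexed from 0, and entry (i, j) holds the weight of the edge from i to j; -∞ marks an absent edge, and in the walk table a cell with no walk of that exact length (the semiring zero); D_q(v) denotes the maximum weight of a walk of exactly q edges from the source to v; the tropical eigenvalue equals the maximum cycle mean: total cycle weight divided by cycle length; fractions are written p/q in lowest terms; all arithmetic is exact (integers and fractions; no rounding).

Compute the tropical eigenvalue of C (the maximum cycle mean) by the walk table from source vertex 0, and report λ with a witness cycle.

q=0: [0, -∞, -∞]
q=1: [-19, -4, -∞]
q=2: [-38, -18, -1]
q=3: [-15, 8, -15]
Optimal cycle mean attained by: cycle 1->2->1, total 3 + 9, length 2.
Answer: λ = 6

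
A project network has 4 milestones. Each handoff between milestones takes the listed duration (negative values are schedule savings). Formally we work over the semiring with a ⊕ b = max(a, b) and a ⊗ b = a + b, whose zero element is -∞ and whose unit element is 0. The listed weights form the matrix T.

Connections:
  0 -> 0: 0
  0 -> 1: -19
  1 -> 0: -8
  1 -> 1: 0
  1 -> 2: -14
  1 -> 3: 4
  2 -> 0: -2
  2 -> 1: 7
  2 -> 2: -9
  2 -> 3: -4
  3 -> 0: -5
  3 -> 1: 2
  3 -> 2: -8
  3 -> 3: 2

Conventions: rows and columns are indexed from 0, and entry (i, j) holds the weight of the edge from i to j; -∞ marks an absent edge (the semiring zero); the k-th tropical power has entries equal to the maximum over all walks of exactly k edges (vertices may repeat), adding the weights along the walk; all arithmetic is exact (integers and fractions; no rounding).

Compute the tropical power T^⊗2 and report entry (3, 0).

T^⊗2:
  [0, -19, -33, -15]
  [-1, 6, -4, 6]
  [-1, 7, -7, 11]
  [-3, 4, -6, 6]
Key observation: the optimum is the walk 3->3->0, with weight 2 + (-5) = -3.
Optimal value attained by: walk 3->3->0.
Answer: (T^⊗2)[3][0] = -3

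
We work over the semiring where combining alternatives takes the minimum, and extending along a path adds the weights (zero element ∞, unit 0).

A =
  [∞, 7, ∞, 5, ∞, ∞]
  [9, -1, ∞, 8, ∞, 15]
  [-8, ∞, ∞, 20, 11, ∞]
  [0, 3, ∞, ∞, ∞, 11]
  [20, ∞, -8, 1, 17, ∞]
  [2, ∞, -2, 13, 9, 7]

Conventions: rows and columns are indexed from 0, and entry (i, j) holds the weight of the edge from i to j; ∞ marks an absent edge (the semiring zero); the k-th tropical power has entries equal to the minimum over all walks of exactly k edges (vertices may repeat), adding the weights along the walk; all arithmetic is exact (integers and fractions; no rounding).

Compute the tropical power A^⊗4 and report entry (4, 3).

A^⊗2:
  [5, 6, ∞, 15, ∞, 16]
  [8, -2, 13, 7, 24, 14]
  [20, -1, 3, -3, 28, 31]
  [12, 2, 9, 5, 20, 18]
  [-16, 4, 9, 12, 3, 12]
  [-10, 9, 1, 7, 9, 14]
A^⊗3:
  [15, 5, 14, 10, 25, 21]
  [5, -3, 12, 6, 23, 13]
  [-5, -2, 20, 7, 14, 8]
  [1, 1, 12, 10, 20, 16]
  [1, -9, -5, -11, 20, 19]
  [-7, -3, 1, -5, 12, 18]
A^⊗4:
  [6, 4, 17, 13, 25, 20]
  [4, -4, 11, 5, 22, 12]
  [7, -3, 6, 0, 17, 13]
  [4, 0, 12, 6, 23, 16]
  [-13, -10, 12, -1, 6, 0]
  [-7, -4, 4, -2, 12, 6]
Key observation: the optimum is the walk 4->2->0->1->3, with weight (-8) + (-8) + 7 + 8 = -1.
Optimal value attained by: walk 4->2->0->1->3.
Answer: (A^⊗4)[4][3] = -1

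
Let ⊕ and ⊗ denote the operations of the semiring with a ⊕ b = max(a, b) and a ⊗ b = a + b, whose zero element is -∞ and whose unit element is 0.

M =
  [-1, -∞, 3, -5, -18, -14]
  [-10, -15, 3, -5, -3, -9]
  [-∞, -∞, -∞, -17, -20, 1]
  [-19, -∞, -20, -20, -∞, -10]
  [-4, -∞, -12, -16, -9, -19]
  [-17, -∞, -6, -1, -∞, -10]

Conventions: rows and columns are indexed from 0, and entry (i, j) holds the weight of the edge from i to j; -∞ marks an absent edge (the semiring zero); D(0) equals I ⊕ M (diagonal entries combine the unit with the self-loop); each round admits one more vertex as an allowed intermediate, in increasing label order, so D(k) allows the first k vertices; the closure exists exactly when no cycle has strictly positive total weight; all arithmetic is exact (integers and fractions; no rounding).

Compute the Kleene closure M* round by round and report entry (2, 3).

D(0):
  [0, -∞, 3, -5, -18, -14]
  [-10, 0, 3, -5, -3, -9]
  [-∞, -∞, 0, -17, -20, 1]
  [-19, -∞, -20, 0, -∞, -10]
  [-4, -∞, -12, -16, 0, -19]
  [-17, -∞, -6, -1, -∞, 0]
D(1):
  [0, -∞, 3, -5, -18, -14]
  [-10, 0, 3, -5, -3, -9]
  [-∞, -∞, 0, -17, -20, 1]
  [-19, -∞, -16, 0, -37, -10]
  [-4, -∞, -1, -9, 0, -18]
  [-17, -∞, -6, -1, -35, 0]
D(2):
  [0, -∞, 3, -5, -18, -14]
  [-10, 0, 3, -5, -3, -9]
  [-∞, -∞, 0, -17, -20, 1]
  [-19, -∞, -16, 0, -37, -10]
  [-4, -∞, -1, -9, 0, -18]
  [-17, -∞, -6, -1, -35, 0]
D(3):
  [0, -∞, 3, -5, -17, 4]
  [-10, 0, 3, -5, -3, 4]
  [-∞, -∞, 0, -17, -20, 1]
  [-19, -∞, -16, 0, -36, -10]
  [-4, -∞, -1, -9, 0, 0]
  [-17, -∞, -6, -1, -26, 0]
D(4):
  [0, -∞, 3, -5, -17, 4]
  [-10, 0, 3, -5, -3, 4]
  [-36, -∞, 0, -17, -20, 1]
  [-19, -∞, -16, 0, -36, -10]
  [-4, -∞, -1, -9, 0, 0]
  [-17, -∞, -6, -1, -26, 0]
D(5):
  [0, -∞, 3, -5, -17, 4]
  [-7, 0, 3, -5, -3, 4]
  [-24, -∞, 0, -17, -20, 1]
  [-19, -∞, -16, 0, -36, -10]
  [-4, -∞, -1, -9, 0, 0]
  [-17, -∞, -6, -1, -26, 0]
D(6):
  [0, -∞, 3, 3, -17, 4]
  [-7, 0, 3, 3, -3, 4]
  [-16, -∞, 0, 0, -20, 1]
  [-19, -∞, -16, 0, -36, -10]
  [-4, -∞, -1, -1, 0, 0]
  [-17, -∞, -6, -1, -26, 0]
Answer: M*[2][3] = 0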